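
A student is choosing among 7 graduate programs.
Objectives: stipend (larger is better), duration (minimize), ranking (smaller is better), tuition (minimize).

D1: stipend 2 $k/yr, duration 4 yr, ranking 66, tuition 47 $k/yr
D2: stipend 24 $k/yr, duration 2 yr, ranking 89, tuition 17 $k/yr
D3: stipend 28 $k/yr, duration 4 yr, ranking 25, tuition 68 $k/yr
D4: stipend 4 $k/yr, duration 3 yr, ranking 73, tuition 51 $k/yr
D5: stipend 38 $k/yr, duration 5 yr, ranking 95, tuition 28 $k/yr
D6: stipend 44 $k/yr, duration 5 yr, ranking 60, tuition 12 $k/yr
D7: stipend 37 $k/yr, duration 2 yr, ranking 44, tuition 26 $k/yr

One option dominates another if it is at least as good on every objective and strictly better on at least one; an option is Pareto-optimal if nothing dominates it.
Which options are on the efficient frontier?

D2, D3, D6, D7

D1: dominated by D7 (stipend 37≥2, duration 2≤4, ranking 44≤66, tuition 26≤47).
D2: not dominated.
D3: not dominated (best ranking).
D4: dominated by D7 (stipend 37≥4, duration 2≤3, ranking 44≤73, tuition 26≤51).
D5: dominated by D6 (stipend 44≥38, duration 5≤5, ranking 60≤95, tuition 12≤28).
D6: not dominated (best stipend).
D7: not dominated.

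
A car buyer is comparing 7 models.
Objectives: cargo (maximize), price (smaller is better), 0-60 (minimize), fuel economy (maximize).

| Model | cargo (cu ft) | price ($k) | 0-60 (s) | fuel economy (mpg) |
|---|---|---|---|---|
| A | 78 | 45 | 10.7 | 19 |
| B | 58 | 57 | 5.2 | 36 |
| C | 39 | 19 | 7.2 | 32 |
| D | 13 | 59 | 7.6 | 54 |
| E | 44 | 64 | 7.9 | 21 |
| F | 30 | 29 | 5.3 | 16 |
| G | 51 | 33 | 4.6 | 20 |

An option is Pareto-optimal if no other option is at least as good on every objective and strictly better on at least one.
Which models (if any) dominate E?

B: cargo 58≥44, price 57≤64, 0-60 5.2≤7.9, fuel economy 36≥21 — dominates E.
Others (A, C, D, F, G) are each worse than E on at least one objective.

B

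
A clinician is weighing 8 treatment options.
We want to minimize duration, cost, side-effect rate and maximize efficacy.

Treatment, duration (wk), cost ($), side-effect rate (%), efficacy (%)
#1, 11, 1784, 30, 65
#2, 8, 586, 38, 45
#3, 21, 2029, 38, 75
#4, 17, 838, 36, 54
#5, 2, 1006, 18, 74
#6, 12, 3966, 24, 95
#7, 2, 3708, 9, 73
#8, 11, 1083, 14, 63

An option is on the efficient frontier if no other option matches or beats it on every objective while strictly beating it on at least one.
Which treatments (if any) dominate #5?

#1: worse on duration (11 vs 2).
#2: worse on duration (8 vs 2).
#3: worse on duration (21 vs 2).
#4: worse on duration (17 vs 2).
#6: worse on duration (12 vs 2).
#7: worse on cost (3708 vs 1006).
#8: worse on duration (11 vs 2).
No option dominates #5.

none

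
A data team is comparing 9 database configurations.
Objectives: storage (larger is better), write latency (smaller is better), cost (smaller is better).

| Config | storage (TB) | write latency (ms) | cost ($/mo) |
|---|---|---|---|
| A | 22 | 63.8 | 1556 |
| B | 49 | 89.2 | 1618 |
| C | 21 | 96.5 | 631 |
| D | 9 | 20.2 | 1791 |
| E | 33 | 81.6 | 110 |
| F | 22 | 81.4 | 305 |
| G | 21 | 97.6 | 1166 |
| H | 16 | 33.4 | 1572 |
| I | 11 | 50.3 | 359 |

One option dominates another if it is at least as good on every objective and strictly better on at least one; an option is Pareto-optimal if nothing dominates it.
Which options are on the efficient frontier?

A, B, D, E, F, H, I

A: not dominated.
B: not dominated (best storage).
C: dominated by E (storage 33≥21, write latency 81.6≤96.5, cost 110≤631).
D: not dominated (best write latency).
E: not dominated (best cost).
F: not dominated.
G: dominated by C (storage 21≥21, write latency 96.5≤97.6, cost 631≤1166).
H: not dominated.
I: not dominated.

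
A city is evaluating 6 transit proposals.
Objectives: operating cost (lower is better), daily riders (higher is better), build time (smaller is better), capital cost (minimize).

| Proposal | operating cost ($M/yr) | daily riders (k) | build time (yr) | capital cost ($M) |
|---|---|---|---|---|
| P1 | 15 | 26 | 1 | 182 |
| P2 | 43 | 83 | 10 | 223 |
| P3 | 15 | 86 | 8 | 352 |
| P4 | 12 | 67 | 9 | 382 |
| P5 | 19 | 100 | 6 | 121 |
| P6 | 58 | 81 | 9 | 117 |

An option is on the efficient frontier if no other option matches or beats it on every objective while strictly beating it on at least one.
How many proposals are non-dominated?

5

P1: not dominated (best build time).
P2: dominated by P5 (operating cost 19≤43, daily riders 100≥83, build time 6≤10, capital cost 121≤223).
P3: not dominated.
P4: not dominated (best operating cost).
P5: not dominated (best daily riders).
P6: not dominated (best capital cost).
Pareto-optimal: P1, P3, P4, P5, P6 → 5.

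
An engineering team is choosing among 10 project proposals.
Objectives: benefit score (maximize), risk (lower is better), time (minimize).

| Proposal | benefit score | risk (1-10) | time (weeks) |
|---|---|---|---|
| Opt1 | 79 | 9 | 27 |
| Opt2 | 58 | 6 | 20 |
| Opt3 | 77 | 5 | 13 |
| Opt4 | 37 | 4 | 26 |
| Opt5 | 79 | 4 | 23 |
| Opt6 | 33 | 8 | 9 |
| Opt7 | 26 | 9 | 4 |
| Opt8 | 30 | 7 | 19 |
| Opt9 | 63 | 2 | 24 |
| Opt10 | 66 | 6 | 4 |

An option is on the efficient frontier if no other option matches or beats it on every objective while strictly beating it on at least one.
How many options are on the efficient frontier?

4

Opt1: dominated by Opt5 (benefit score 79≥79, risk 4≤9, time 23≤27).
Opt2: dominated by Opt3 (benefit score 77≥58, risk 5≤6, time 13≤20).
Opt3: not dominated.
Opt4: dominated by Opt5 (benefit score 79≥37, risk 4≤4, time 23≤26).
Opt5: not dominated.
Opt6: dominated by Opt10 (benefit score 66≥33, risk 6≤8, time 4≤9).
Opt7: dominated by Opt10 (benefit score 66≥26, risk 6≤9, time 4≤4).
Opt8: dominated by Opt3 (benefit score 77≥30, risk 5≤7, time 13≤19).
Opt9: not dominated (best risk).
Opt10: not dominated.
Pareto-optimal: Opt3, Opt5, Opt9, Opt10 → 4.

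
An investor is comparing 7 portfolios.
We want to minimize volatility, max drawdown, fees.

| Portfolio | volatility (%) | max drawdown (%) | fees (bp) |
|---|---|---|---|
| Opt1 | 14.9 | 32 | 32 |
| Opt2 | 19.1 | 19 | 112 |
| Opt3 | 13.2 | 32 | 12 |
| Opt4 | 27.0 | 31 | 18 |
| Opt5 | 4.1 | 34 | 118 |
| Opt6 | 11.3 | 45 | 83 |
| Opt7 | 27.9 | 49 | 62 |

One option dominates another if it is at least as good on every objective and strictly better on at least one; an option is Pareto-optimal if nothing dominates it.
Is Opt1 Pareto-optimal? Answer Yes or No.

No

Opt3 vs Opt1: volatility 13.2≤14.9, max drawdown 32≤32, fees 12≤32 — Opt3 is at least as good on every objective and strictly better on at least one, so Opt3 dominates Opt1.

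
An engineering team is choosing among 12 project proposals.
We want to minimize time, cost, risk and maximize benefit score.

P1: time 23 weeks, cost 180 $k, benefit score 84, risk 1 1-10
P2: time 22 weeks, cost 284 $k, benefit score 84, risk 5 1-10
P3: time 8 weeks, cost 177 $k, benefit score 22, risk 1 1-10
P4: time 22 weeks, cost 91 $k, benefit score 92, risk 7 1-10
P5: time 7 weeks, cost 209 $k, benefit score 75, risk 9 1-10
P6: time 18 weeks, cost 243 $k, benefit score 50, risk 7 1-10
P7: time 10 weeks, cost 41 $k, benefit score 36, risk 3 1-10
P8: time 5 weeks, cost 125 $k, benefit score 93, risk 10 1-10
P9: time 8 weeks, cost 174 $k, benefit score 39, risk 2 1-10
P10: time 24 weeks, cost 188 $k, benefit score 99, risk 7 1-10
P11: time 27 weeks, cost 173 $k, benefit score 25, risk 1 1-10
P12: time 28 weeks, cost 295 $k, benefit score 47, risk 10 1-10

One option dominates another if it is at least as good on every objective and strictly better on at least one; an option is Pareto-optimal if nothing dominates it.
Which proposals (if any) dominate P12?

P1: time 23≤28, cost 180≤295, benefit score 84≥47, risk 1≤10 — dominates P12.
P2: time 22≤28, cost 284≤295, benefit score 84≥47, risk 5≤10 — dominates P12.
P4: time 22≤28, cost 91≤295, benefit score 92≥47, risk 7≤10 — dominates P12.
P5: time 7≤28, cost 209≤295, benefit score 75≥47, risk 9≤10 — dominates P12.
P6: time 18≤28, cost 243≤295, benefit score 50≥47, risk 7≤10 — dominates P12.
P8: time 5≤28, cost 125≤295, benefit score 93≥47, risk 10≤10 — dominates P12.
P10: time 24≤28, cost 188≤295, benefit score 99≥47, risk 7≤10 — dominates P12.
Others (P3, P7, P9, P11) are each worse than P12 on at least one objective.

P1, P2, P4, P5, P6, P8, P10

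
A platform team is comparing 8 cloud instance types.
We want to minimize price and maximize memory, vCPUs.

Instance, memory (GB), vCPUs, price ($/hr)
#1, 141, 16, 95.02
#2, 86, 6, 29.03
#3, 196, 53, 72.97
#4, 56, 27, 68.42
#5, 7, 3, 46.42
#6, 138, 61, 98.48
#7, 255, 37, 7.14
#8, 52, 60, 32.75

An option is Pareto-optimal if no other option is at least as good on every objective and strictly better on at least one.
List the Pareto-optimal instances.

#1: dominated by #3 (memory 196≥141, vCPUs 53≥16, price 72.97≤95.02).
#2: dominated by #7 (memory 255≥86, vCPUs 37≥6, price 7.14≤29.03).
#3: not dominated.
#4: dominated by #7 (memory 255≥56, vCPUs 37≥27, price 7.14≤68.42).
#5: dominated by #2 (memory 86≥7, vCPUs 6≥3, price 29.03≤46.42).
#6: not dominated (best vCPUs).
#7: not dominated (best memory).
#8: not dominated.

#3, #6, #7, #8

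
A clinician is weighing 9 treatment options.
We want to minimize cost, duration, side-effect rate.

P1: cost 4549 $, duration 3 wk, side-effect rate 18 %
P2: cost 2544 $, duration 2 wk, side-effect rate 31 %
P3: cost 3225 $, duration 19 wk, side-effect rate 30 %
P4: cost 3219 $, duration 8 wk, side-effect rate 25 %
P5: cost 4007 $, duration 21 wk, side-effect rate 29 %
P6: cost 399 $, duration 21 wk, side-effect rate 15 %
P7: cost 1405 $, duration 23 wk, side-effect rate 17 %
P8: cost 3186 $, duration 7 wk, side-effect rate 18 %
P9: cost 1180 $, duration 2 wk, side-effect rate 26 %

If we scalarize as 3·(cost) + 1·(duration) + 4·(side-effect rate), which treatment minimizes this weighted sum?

P1: 3·4549 + 1·3 + 4·18 = 13722
P2: 3·2544 + 1·2 + 4·31 = 7758
P3: 3·3225 + 1·19 + 4·30 = 9814
P4: 3·3219 + 1·8 + 4·25 = 9765
P5: 3·4007 + 1·21 + 4·29 = 12158
P6: 3·399 + 1·21 + 4·15 = 1278
P7: 3·1405 + 1·23 + 4·17 = 4306
P8: 3·3186 + 1·7 + 4·18 = 9637
P9: 3·1180 + 1·2 + 4·26 = 3646
Lowest: P6 at 1278.

P6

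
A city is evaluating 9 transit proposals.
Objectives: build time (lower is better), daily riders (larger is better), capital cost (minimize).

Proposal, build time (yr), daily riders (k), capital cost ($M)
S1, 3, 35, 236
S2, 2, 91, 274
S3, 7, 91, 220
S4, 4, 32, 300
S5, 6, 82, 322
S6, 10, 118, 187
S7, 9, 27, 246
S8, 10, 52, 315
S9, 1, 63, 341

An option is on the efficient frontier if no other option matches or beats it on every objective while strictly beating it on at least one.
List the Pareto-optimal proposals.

S1, S2, S3, S6, S9

S1: not dominated.
S2: not dominated.
S3: not dominated.
S4: dominated by S1 (build time 3≤4, daily riders 35≥32, capital cost 236≤300).
S5: dominated by S2 (build time 2≤6, daily riders 91≥82, capital cost 274≤322).
S6: not dominated (best daily riders).
S7: dominated by S1 (build time 3≤9, daily riders 35≥27, capital cost 236≤246).
S8: dominated by S2 (build time 2≤10, daily riders 91≥52, capital cost 274≤315).
S9: not dominated (best build time).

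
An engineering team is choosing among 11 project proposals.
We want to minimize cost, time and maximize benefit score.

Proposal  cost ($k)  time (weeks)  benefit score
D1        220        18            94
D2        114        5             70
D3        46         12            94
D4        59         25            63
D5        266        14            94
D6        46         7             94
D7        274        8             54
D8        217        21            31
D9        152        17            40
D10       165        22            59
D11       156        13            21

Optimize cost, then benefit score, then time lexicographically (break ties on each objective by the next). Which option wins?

First minimize cost: best is 46, kept {D3, D6}.
Then maximize benefit score: best is 94, kept {D3, D6}.
Then minimize time: best is 7, kept {D6}.

D6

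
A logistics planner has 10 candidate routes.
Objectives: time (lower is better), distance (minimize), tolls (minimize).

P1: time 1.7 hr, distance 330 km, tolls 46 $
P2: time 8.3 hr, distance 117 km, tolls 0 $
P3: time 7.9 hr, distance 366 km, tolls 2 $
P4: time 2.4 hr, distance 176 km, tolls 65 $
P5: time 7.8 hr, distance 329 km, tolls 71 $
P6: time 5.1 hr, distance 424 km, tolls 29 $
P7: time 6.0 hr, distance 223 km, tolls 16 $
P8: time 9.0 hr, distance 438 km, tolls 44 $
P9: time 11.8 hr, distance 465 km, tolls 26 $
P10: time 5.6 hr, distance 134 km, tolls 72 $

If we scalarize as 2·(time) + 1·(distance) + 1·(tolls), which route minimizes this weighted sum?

P1: 2·1.7 + 1·330 + 1·46 = 379.4
P2: 2·8.3 + 1·117 + 1·0 = 133.6
P3: 2·7.9 + 1·366 + 1·2 = 383.8
P4: 2·2.4 + 1·176 + 1·65 = 245.8
P5: 2·7.8 + 1·329 + 1·71 = 415.6
P6: 2·5.1 + 1·424 + 1·29 = 463.2
P7: 2·6.0 + 1·223 + 1·16 = 251.0
P8: 2·9.0 + 1·438 + 1·44 = 500.0
P9: 2·11.8 + 1·465 + 1·26 = 514.6
P10: 2·5.6 + 1·134 + 1·72 = 217.2
Lowest: P2 at 133.6.

P2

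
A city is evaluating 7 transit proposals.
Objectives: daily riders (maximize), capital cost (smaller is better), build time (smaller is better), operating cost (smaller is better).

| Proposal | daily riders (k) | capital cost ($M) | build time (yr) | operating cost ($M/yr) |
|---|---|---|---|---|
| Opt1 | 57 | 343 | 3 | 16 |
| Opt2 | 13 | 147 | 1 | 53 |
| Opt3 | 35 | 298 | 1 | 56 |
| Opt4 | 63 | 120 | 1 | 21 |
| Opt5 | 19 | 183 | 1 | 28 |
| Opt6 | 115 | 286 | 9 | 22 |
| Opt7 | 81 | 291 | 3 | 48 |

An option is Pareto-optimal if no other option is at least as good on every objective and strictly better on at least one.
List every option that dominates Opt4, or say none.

Opt1: worse on daily riders (57 vs 63).
Opt2: worse on daily riders (13 vs 63).
Opt3: worse on daily riders (35 vs 63).
Opt5: worse on daily riders (19 vs 63).
Opt6: worse on capital cost (286 vs 120).
Opt7: worse on capital cost (291 vs 120).
No option dominates Opt4.

none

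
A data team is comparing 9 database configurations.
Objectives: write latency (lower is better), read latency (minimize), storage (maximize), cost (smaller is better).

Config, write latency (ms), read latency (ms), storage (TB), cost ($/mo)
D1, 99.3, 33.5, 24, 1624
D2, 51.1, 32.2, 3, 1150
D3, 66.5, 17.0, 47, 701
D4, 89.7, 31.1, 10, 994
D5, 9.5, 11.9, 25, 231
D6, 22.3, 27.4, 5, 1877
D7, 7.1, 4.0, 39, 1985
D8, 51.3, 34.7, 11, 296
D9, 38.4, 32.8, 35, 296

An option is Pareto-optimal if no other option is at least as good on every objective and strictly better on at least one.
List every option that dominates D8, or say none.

D5: write latency 9.5≤51.3, read latency 11.9≤34.7, storage 25≥11, cost 231≤296 — dominates D8.
D9: write latency 38.4≤51.3, read latency 32.8≤34.7, storage 35≥11, cost 296≤296 — dominates D8.
Others (D1, D2, D3, D4, D6, D7) are each worse than D8 on at least one objective.

D5, D9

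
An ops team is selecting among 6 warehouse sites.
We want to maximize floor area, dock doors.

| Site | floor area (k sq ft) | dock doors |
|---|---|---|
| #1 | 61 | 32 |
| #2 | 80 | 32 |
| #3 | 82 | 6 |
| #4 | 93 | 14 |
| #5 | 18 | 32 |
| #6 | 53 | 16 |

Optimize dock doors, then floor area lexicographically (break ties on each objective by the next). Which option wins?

#2

First maximize dock doors: best is 32, kept {#1, #2, #5}.
Then maximize floor area: best is 80, kept {#2}.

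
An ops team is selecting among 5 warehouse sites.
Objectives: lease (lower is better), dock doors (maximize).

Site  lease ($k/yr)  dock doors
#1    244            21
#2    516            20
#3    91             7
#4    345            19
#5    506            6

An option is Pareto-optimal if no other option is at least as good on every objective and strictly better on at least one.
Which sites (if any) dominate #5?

#1, #3, #4

#1: lease 244≤506, dock doors 21≥6 — dominates #5.
#3: lease 91≤506, dock doors 7≥6 — dominates #5.
#4: lease 345≤506, dock doors 19≥6 — dominates #5.
Others (#2) are each worse than #5 on at least one objective.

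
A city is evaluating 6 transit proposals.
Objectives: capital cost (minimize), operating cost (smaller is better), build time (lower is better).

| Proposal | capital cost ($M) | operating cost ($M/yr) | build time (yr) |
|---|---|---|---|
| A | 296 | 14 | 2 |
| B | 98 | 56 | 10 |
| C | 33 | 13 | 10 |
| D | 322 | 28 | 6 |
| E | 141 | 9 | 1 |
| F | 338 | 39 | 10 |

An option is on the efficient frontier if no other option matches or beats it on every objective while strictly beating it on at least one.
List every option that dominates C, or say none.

none

A: worse on capital cost (296 vs 33).
B: worse on capital cost (98 vs 33).
D: worse on capital cost (322 vs 33).
E: worse on capital cost (141 vs 33).
F: worse on capital cost (338 vs 33).
No option dominates C.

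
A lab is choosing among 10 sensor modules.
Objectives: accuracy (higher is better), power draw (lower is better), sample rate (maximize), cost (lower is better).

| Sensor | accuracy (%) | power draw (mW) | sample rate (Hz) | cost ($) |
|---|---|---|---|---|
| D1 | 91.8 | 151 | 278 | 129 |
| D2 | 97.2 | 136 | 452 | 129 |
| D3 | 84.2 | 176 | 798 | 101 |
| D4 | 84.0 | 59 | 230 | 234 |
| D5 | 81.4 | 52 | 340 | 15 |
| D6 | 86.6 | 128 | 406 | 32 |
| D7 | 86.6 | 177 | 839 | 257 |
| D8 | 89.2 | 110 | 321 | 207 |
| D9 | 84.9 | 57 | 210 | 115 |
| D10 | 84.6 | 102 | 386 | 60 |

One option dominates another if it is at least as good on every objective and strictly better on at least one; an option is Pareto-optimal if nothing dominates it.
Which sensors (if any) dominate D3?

none

D1: worse on sample rate (278 vs 798).
D2: worse on sample rate (452 vs 798).
D4: worse on accuracy (84.0 vs 84.2).
D5: worse on accuracy (81.4 vs 84.2).
D6: worse on sample rate (406 vs 798).
D7: worse on power draw (177 vs 176).
D8: worse on sample rate (321 vs 798).
D9: worse on sample rate (210 vs 798).
D10: worse on sample rate (386 vs 798).
No option dominates D3.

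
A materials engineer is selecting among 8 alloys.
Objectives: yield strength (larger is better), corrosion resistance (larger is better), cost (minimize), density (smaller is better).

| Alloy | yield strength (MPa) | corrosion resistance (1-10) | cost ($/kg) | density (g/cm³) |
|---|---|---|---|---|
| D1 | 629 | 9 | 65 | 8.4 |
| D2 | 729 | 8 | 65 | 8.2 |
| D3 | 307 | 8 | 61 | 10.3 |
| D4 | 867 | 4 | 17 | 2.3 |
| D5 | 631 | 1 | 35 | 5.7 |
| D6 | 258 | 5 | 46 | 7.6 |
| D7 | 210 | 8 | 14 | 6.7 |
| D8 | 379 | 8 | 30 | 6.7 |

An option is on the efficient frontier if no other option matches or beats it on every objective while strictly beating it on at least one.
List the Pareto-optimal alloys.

D1, D2, D4, D7, D8

D1: not dominated (best corrosion resistance).
D2: not dominated.
D3: dominated by D8 (yield strength 379≥307, corrosion resistance 8≥8, cost 30≤61, density 6.7≤10.3).
D4: not dominated (best yield strength).
D5: dominated by D4 (yield strength 867≥631, corrosion resistance 4≥1, cost 17≤35, density 2.3≤5.7).
D6: dominated by D8 (yield strength 379≥258, corrosion resistance 8≥5, cost 30≤46, density 6.7≤7.6).
D7: not dominated (best cost).
D8: not dominated.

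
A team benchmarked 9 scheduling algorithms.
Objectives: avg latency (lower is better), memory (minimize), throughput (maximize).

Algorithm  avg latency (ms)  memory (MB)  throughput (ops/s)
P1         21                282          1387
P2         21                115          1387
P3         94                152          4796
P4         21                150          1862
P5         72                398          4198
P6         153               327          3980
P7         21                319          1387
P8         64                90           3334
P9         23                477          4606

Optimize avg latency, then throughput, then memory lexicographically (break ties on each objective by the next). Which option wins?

P4

First minimize avg latency: best is 21, kept {P1, P2, P4, P7}.
Then maximize throughput: best is 1862, kept {P4}.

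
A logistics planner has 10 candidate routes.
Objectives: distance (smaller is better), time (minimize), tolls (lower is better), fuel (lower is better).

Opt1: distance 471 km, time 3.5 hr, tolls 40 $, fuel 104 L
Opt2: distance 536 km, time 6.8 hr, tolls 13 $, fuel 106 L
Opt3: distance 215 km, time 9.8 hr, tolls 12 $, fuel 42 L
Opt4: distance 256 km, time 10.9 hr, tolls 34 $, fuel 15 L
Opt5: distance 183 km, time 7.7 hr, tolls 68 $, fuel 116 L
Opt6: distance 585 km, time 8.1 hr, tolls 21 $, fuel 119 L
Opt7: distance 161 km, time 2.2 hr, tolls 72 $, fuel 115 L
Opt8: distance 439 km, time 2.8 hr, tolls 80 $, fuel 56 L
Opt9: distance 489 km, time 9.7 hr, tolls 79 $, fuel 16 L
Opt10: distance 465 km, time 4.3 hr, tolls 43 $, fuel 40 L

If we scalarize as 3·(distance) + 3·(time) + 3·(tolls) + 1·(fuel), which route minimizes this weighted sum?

Opt3

Opt1: 3·471 + 3·3.5 + 3·40 + 1·104 = 1647.5
Opt2: 3·536 + 3·6.8 + 3·13 + 1·106 = 1773.4
Opt3: 3·215 + 3·9.8 + 3·12 + 1·42 = 752.4
Opt4: 3·256 + 3·10.9 + 3·34 + 1·15 = 917.7
Opt5: 3·183 + 3·7.7 + 3·68 + 1·116 = 892.1
Opt6: 3·585 + 3·8.1 + 3·21 + 1·119 = 1961.3
Opt7: 3·161 + 3·2.2 + 3·72 + 1·115 = 820.6
Opt8: 3·439 + 3·2.8 + 3·80 + 1·56 = 1621.4
Opt9: 3·489 + 3·9.7 + 3·79 + 1·16 = 1749.1
Opt10: 3·465 + 3·4.3 + 3·43 + 1·40 = 1576.9
Lowest: Opt3 at 752.4.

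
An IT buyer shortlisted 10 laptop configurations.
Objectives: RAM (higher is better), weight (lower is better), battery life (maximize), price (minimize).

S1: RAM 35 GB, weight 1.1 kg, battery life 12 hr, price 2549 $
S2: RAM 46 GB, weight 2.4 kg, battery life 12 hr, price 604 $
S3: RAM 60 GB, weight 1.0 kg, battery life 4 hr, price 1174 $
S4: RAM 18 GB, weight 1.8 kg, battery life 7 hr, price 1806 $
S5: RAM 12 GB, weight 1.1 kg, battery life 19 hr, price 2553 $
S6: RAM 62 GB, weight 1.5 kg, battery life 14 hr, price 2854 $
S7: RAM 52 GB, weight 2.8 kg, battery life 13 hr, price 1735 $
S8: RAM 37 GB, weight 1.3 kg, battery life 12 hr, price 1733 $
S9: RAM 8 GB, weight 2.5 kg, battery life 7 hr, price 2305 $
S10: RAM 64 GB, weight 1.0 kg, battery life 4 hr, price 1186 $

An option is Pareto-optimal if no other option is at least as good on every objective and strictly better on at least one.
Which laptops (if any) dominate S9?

S2: RAM 46≥8, weight 2.4≤2.5, battery life 12≥7, price 604≤2305 — dominates S9.
S4: RAM 18≥8, weight 1.8≤2.5, battery life 7≥7, price 1806≤2305 — dominates S9.
S8: RAM 37≥8, weight 1.3≤2.5, battery life 12≥7, price 1733≤2305 — dominates S9.
Others (S1, S3, S5, S6, S7, S10) are each worse than S9 on at least one objective.

S2, S4, S8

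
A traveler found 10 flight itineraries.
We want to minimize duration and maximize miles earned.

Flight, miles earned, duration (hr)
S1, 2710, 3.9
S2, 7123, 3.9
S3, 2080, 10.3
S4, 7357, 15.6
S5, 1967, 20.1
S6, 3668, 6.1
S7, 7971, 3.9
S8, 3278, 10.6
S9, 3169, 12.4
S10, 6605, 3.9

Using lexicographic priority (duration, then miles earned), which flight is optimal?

S7

First minimize duration: best is 3.9, kept {S1, S2, S7, S10}.
Then maximize miles earned: best is 7971, kept {S7}.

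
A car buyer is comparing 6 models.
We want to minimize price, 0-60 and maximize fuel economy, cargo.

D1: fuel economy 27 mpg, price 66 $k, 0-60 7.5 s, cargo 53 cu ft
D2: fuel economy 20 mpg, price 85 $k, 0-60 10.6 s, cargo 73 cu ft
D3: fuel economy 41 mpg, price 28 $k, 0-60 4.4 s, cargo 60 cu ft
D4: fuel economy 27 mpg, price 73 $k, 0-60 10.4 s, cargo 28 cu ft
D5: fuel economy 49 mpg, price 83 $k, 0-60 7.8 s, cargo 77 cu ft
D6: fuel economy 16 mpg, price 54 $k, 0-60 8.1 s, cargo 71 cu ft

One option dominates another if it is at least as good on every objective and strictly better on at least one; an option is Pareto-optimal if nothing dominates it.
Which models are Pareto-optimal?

D3, D5, D6

D1: dominated by D3 (fuel economy 41≥27, price 28≤66, 0-60 4.4≤7.5, cargo 60≥53).
D2: dominated by D5 (fuel economy 49≥20, price 83≤85, 0-60 7.8≤10.6, cargo 77≥73).
D3: not dominated (best price).
D4: dominated by D1 (fuel economy 27≥27, price 66≤73, 0-60 7.5≤10.4, cargo 53≥28).
D5: not dominated (best fuel economy).
D6: not dominated.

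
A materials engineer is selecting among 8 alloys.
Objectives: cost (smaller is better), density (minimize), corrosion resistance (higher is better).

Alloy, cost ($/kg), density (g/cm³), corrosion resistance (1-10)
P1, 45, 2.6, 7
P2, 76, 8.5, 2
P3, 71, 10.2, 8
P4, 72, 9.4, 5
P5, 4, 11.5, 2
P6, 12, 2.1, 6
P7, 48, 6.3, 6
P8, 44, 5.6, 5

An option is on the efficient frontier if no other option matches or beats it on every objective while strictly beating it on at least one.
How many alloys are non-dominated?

4

P1: not dominated.
P2: dominated by P1 (cost 45≤76, density 2.6≤8.5, corrosion resistance 7≥2).
P3: not dominated (best corrosion resistance).
P4: dominated by P1 (cost 45≤72, density 2.6≤9.4, corrosion resistance 7≥5).
P5: not dominated (best cost).
P6: not dominated (best density).
P7: dominated by P1 (cost 45≤48, density 2.6≤6.3, corrosion resistance 7≥6).
P8: dominated by P6 (cost 12≤44, density 2.1≤5.6, corrosion resistance 6≥5).
Pareto-optimal: P1, P3, P5, P6 → 4.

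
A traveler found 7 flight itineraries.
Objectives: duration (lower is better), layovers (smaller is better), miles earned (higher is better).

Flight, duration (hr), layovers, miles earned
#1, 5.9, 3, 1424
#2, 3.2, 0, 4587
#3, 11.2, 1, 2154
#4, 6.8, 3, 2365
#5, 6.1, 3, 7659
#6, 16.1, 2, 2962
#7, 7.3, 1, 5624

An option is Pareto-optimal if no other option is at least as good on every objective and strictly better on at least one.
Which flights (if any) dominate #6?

#2: duration 3.2≤16.1, layovers 0≤2, miles earned 4587≥2962 — dominates #6.
#7: duration 7.3≤16.1, layovers 1≤2, miles earned 5624≥2962 — dominates #6.
Others (#1, #3, #4, #5) are each worse than #6 on at least one objective.

#2, #7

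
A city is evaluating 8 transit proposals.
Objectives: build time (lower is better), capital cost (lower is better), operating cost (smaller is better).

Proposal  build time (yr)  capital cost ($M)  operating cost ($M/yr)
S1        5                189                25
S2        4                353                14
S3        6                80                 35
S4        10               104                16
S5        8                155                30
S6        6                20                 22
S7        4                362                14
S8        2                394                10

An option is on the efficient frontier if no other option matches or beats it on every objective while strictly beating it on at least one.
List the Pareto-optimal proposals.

S1: not dominated.
S2: not dominated.
S3: dominated by S6 (build time 6≤6, capital cost 20≤80, operating cost 22≤35).
S4: not dominated.
S5: dominated by S6 (build time 6≤8, capital cost 20≤155, operating cost 22≤30).
S6: not dominated (best capital cost).
S7: dominated by S2 (build time 4≤4, capital cost 353≤362, operating cost 14≤14).
S8: not dominated (best build time).

S1, S2, S4, S6, S8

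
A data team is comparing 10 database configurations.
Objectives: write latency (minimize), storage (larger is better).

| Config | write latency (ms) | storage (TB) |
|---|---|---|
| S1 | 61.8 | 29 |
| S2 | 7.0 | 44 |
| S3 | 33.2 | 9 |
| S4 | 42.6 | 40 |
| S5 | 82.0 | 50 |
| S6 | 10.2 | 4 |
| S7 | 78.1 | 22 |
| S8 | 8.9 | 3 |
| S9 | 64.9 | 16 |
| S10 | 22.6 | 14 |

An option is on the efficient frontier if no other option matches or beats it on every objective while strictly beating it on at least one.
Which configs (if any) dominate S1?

S2: write latency 7.0≤61.8, storage 44≥29 — dominates S1.
S4: write latency 42.6≤61.8, storage 40≥29 — dominates S1.
Others (S3, S5, S6, S7, S8, S9, S10) are each worse than S1 on at least one objective.

S2, S4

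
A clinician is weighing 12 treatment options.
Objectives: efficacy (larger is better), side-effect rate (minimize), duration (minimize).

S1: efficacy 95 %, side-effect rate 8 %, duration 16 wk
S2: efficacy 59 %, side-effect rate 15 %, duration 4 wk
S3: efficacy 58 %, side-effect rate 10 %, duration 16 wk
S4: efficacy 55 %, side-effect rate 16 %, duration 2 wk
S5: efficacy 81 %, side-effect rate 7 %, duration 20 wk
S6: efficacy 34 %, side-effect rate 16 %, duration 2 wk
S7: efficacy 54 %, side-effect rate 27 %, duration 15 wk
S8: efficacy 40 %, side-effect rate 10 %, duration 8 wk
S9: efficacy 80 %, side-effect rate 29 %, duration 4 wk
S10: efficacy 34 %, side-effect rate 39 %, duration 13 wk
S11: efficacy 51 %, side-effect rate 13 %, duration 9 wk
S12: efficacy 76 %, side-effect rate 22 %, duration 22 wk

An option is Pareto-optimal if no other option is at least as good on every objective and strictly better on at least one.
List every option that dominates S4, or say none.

S1: worse on duration (16 vs 2).
S2: worse on duration (4 vs 2).
S3: worse on duration (16 vs 2).
S5: worse on duration (20 vs 2).
S6: worse on efficacy (34 vs 55).
S7: worse on efficacy (54 vs 55).
S8: worse on efficacy (40 vs 55).
S9: worse on side-effect rate (29 vs 16).
S10: worse on efficacy (34 vs 55).
S11: worse on efficacy (51 vs 55).
S12: worse on side-effect rate (22 vs 16).
No option dominates S4.

none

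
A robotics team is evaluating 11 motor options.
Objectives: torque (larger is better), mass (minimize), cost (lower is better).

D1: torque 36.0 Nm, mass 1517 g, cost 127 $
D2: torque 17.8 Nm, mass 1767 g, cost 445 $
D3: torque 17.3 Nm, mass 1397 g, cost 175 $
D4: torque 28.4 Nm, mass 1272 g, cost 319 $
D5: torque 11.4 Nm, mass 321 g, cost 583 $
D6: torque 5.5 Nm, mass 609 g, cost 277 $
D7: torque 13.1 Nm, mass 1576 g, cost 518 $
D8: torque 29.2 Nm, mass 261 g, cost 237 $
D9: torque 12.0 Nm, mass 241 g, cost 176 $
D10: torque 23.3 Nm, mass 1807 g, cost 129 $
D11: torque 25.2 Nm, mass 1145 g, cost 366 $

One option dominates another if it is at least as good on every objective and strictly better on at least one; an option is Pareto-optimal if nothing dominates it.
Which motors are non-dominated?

D1, D3, D8, D9

D1: not dominated (best torque).
D2: dominated by D1 (torque 36.0≥17.8, mass 1517≤1767, cost 127≤445).
D3: not dominated.
D4: dominated by D8 (torque 29.2≥28.4, mass 261≤1272, cost 237≤319).
D5: dominated by D8 (torque 29.2≥11.4, mass 261≤321, cost 237≤583).
D6: dominated by D8 (torque 29.2≥5.5, mass 261≤609, cost 237≤277).
D7: dominated by D1 (torque 36.0≥13.1, mass 1517≤1576, cost 127≤518).
D8: not dominated.
D9: not dominated (best mass).
D10: dominated by D1 (torque 36.0≥23.3, mass 1517≤1807, cost 127≤129).
D11: dominated by D8 (torque 29.2≥25.2, mass 261≤1145, cost 237≤366).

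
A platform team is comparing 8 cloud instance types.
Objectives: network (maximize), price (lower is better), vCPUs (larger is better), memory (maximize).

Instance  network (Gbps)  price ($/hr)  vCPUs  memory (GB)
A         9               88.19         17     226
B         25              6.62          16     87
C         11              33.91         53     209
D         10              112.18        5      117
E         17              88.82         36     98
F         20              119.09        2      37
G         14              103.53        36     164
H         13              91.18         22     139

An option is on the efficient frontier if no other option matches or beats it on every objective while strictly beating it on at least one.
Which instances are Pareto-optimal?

A: not dominated (best memory).
B: not dominated (best network).
C: not dominated (best vCPUs).
D: dominated by C (network 11≥10, price 33.91≤112.18, vCPUs 53≥5, memory 209≥117).
E: not dominated.
F: dominated by B (network 25≥20, price 6.62≤119.09, vCPUs 16≥2, memory 87≥37).
G: not dominated.
H: not dominated.

A, B, C, E, G, H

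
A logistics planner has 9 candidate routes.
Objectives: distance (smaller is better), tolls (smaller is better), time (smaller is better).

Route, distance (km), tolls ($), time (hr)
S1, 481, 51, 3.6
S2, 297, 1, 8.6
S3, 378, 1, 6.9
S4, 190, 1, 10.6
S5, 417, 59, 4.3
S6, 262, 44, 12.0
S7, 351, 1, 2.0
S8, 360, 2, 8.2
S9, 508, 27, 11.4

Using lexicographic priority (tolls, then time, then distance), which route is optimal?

First minimize tolls: best is 1, kept {S2, S3, S4, S7}.
Then minimize time: best is 2.0, kept {S7}.

S7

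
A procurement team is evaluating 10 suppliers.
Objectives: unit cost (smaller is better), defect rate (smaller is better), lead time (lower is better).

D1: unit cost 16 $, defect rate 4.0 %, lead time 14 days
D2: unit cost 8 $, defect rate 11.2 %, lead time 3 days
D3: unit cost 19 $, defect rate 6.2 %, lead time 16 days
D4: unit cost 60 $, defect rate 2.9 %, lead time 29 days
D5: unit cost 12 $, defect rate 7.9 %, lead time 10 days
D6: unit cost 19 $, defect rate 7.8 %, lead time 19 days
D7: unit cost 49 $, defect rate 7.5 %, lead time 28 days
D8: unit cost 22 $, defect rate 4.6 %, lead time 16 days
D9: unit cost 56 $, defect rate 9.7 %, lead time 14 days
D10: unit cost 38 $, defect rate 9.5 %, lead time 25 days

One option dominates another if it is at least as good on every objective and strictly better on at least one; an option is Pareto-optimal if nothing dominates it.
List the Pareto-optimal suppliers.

D1, D2, D4, D5

D1: not dominated.
D2: not dominated (best unit cost).
D3: dominated by D1 (unit cost 16≤19, defect rate 4.0≤6.2, lead time 14≤16).
D4: not dominated (best defect rate).
D5: not dominated.
D6: dominated by D1 (unit cost 16≤19, defect rate 4.0≤7.8, lead time 14≤19).
D7: dominated by D1 (unit cost 16≤49, defect rate 4.0≤7.5, lead time 14≤28).
D8: dominated by D1 (unit cost 16≤22, defect rate 4.0≤4.6, lead time 14≤16).
D9: dominated by D1 (unit cost 16≤56, defect rate 4.0≤9.7, lead time 14≤14).
D10: dominated by D1 (unit cost 16≤38, defect rate 4.0≤9.5, lead time 14≤25).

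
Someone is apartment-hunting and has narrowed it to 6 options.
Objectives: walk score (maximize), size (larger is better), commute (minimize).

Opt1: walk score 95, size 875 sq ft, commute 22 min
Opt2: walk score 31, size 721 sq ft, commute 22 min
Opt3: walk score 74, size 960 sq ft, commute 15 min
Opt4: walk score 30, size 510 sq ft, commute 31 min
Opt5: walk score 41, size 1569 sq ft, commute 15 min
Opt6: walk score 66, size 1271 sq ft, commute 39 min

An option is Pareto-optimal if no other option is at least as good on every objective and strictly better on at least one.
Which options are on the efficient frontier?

Opt1: not dominated (best walk score).
Opt2: dominated by Opt1 (walk score 95≥31, size 875≥721, commute 22≤22).
Opt3: not dominated.
Opt4: dominated by Opt1 (walk score 95≥30, size 875≥510, commute 22≤31).
Opt5: not dominated (best size).
Opt6: not dominated.

Opt1, Opt3, Opt5, Opt6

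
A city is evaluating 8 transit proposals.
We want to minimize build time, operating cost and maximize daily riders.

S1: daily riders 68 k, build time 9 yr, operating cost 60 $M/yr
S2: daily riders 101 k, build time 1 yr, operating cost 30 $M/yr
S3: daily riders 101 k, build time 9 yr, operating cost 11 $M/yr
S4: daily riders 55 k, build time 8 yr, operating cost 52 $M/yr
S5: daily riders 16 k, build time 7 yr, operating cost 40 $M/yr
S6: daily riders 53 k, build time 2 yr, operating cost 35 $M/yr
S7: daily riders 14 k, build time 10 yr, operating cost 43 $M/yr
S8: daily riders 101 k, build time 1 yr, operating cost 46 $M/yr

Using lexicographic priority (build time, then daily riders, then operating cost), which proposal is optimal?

S2

First minimize build time: best is 1, kept {S2, S8}.
Then maximize daily riders: best is 101, kept {S2, S8}.
Then minimize operating cost: best is 30, kept {S2}.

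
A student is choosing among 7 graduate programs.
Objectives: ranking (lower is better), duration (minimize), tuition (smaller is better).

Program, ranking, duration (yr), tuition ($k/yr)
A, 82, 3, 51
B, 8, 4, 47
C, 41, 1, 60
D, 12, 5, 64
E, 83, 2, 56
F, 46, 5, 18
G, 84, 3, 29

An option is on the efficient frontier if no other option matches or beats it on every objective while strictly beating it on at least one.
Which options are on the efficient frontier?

A: not dominated.
B: not dominated (best ranking).
C: not dominated (best duration).
D: dominated by B (ranking 8≤12, duration 4≤5, tuition 47≤64).
E: not dominated.
F: not dominated (best tuition).
G: not dominated.

A, B, C, E, F, G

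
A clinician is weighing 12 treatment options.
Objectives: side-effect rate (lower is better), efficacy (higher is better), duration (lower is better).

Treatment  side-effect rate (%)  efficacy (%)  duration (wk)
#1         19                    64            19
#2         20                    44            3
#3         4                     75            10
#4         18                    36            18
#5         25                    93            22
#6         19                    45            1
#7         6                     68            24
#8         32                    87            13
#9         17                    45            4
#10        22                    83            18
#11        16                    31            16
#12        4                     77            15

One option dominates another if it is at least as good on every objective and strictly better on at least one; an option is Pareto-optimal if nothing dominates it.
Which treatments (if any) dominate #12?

none

#1: worse on side-effect rate (19 vs 4).
#2: worse on side-effect rate (20 vs 4).
#3: worse on efficacy (75 vs 77).
#4: worse on side-effect rate (18 vs 4).
#5: worse on side-effect rate (25 vs 4).
#6: worse on side-effect rate (19 vs 4).
#7: worse on side-effect rate (6 vs 4).
#8: worse on side-effect rate (32 vs 4).
#9: worse on side-effect rate (17 vs 4).
#10: worse on side-effect rate (22 vs 4).
#11: worse on side-effect rate (16 vs 4).
No option dominates #12.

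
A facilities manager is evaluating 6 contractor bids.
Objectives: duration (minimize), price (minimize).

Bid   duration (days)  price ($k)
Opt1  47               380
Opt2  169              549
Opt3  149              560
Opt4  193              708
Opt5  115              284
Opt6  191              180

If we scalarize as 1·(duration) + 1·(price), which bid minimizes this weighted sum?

Opt6

Opt1: 1·47 + 1·380 = 427
Opt2: 1·169 + 1·549 = 718
Opt3: 1·149 + 1·560 = 709
Opt4: 1·193 + 1·708 = 901
Opt5: 1·115 + 1·284 = 399
Opt6: 1·191 + 1·180 = 371
Lowest: Opt6 at 371.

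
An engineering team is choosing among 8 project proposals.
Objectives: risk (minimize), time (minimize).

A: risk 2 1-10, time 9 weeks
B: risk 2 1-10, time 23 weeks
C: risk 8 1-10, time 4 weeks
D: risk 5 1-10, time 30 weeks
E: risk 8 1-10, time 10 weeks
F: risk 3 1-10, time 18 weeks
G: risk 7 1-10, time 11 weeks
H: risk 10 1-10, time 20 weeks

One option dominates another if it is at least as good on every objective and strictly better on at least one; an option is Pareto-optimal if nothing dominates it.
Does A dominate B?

Yes

A vs B: risk 2≤2, time 9≤23 — A is at least as good on every objective with at least one strict improvement.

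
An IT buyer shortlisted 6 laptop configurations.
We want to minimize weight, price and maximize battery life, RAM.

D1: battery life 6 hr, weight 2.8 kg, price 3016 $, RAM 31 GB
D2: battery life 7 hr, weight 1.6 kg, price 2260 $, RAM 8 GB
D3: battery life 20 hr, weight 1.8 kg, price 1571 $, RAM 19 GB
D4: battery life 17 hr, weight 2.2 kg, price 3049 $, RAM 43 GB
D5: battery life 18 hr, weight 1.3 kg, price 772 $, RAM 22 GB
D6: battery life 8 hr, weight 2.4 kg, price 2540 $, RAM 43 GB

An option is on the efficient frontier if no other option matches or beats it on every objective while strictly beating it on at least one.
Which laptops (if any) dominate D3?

none

D1: worse on battery life (6 vs 20).
D2: worse on battery life (7 vs 20).
D4: worse on battery life (17 vs 20).
D5: worse on battery life (18 vs 20).
D6: worse on battery life (8 vs 20).
No option dominates D3.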